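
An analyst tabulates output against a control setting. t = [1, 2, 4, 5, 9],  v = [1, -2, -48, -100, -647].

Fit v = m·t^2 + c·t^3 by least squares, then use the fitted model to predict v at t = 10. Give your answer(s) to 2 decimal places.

AᵀA·[m, c]ᵀ = Aᵀv reads: 7459·m + 63231·c = -55682;  63231·m + 551227·c = -487250.
Determinant 7459·551227 − 63231² = 113442832.
m = ((-55682)·551227 − 63231·(-487250))/113442832 = 14485367/14180354; c = (7459·(-487250) − 63231·(-55682))/113442832 = -14196151/14180354.
At t = 10: v̂ = (14485367/14180354)·(100) + (-14196151/14180354)·(1000) = -6373807150/7090177.

v̂ = -898.96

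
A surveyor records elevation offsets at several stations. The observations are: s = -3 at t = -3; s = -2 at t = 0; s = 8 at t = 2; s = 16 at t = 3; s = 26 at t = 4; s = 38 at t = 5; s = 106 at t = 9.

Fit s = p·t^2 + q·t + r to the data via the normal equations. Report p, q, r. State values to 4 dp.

p = 0.9856, q = 3.1526, r = -2.2831

Entries of MᵀM: Σt^2·t^2 = 7620, Σt^2·t = 926, Σt^2 = 144, Σt·t = 144, Σt = 20, Σ1 = 7.
Moment sums: Σt^2·s = 10101, Σt·s = 1321, Σs = 189.
Inverting the 3×3 Gram matrix, [p, q, r]ᵀ = [482171/489202, 1542249/489202, -558459/244601]ᵀ.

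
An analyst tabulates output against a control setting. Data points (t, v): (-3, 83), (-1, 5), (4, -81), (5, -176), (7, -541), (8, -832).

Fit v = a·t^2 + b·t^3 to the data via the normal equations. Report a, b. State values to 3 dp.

Compute the Gram sums: Σt^2·t^2 = 7460, Σt^2·t^3 = 53480, Σt^3·t^3 = 400244.
And Σt^2·v = -84701, Σt^3·v = -640977.
Normal equations: [[7460, 53480]; [53480, 400244]]·[a, b]ᵀ = [-84701, -640977]ᵀ.
Determinant 7460·400244 − 53480² = 125709840.
a = ((-84701)·400244 − 53480·(-640977))/125709840 = 94595729/31427460; b = (7460·(-640977) − 53480·(-84701))/125709840 = -12593947/6285492.

a = 3.010, b = -2.004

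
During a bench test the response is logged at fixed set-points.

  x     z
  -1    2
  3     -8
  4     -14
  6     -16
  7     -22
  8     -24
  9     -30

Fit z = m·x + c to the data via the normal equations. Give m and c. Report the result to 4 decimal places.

m = -3.0766, c = -0.1774

The normal system MᵀM·[m, c]ᵀ = Mᵀz is [[256, 36]; [36, 7]]·[m, c]ᵀ = [-794, -112]ᵀ.
det = 256·7 − 36² = 496.
m = ((-794)·7 − 36·(-112))/496 = -763/248; c = (256·(-112) − 36·(-794))/496 = -11/62.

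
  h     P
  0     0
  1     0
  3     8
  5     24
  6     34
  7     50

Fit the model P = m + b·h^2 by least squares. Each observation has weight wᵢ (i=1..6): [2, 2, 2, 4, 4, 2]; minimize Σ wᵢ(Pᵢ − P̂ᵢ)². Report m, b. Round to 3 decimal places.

Normal-equation sums: Σwᵢ·1 = 16, Σwᵢ·h^2 = 362, Σwᵢ·h^2·h^2 = 12650.
Moment sums: Σwᵢ·P = 348, Σwᵢ·h^2·P = 12340.
XᵀWX·[m, b]ᵀ = XᵀWP becomes [[16, 362]; [362, 12650]]·[m, b]ᵀ = [348, 12340]ᵀ.
Determinant 16·12650 − 362² = 71356.
m = (348·12650 − 362·12340)/71356 = -16220/17839; b = (16·12340 − 362·348)/71356 = 17866/17839.

m = -0.909, b = 1.002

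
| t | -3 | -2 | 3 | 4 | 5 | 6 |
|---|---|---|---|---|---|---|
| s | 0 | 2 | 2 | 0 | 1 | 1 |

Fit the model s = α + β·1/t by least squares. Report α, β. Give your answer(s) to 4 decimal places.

α = 1.0027, β = -0.1388

From the data, Σ1 = 6, Σ1/t = 7/60, Σ1/t·1/t = 241/400.
Moment sums: Σs = 6, Σ1/t·s = 1/30.
So MᵀM·[α, β]ᵀ = Mᵀs: [[6, 7/60]; [7/60, 241/400]]·[α, β]ᵀ = [6, 1/30]ᵀ.
Eliminating β: (241/400)·(row 1) − (7/60)·(row 2) gives (2593/720)·α = (241/400)·6 − (7/60)·(1/30) = 65/18, so α = 2600/2593.
Then β = ((1/30) − (7/60)·(2600/2593))/(241/400) = -360/2593.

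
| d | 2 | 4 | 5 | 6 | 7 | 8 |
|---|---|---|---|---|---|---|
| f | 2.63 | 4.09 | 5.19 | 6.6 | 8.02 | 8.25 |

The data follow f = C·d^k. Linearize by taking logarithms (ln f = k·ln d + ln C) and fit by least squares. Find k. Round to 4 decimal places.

k = 0.8697

With ln fᵢ as the transformed response and ln dᵢ as the regressor:
Σln d = 9.5060, Σ(ln d)² = 16.3136, Σln f = 10.1015, Σln d·ln f = 17.0937.
Equations: 16.3136·k + 9.5060·ln C = 17.0937;  9.5060·k + 6·ln C = 10.1015.
Δ = 16.3136·6 − (9.5060)² = 7.5177; k = (17.0937·6 − 9.5060·10.1015)/7.5177 = 0.86965, ln C = (16.3136·10.1015 − 9.5060·17.0937)/7.5177 = 0.30576.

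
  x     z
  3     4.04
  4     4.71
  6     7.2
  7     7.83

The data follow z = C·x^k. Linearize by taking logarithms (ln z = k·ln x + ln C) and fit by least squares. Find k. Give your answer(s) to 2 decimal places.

k = 0.83

Linearized form: ln z = k·ln x + ln C. From the 4 transformed points,
Σln x = 6.2226, Σ(ln x)² = 10.1257, Σln z = 6.9780, Σln x·ln z = 11.2239.
Normal system: [[10.1257, 6.2226]; [6.2226, 4]]·[k, ln C]ᵀ = [11.2239, 6.9780]ᵀ.
Solving (det = 1.7825): k = 0.82739, ln C = 0.45737.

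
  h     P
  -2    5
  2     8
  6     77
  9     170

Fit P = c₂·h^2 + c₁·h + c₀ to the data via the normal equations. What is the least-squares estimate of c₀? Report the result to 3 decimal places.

c₀ = -1.462

Forming AᵀA = [[7889, 945, 125]; [945, 125, 15]; [125, 15, 4]] and AᵀP = [16594, 1998, 260]ᵀ gives AᵀA·[c₂, c₁, c₀]ᵀ = AᵀP.
Inverting the 3×3 Gram matrix, [c₂, c₁, c₀]ᵀ = [2376/1175, 5124/5875, -1718/1175]ᵀ.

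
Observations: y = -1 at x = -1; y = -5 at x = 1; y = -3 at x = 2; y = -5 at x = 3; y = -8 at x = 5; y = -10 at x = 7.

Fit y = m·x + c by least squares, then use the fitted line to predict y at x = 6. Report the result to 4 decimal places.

MᵀM·[m, c]ᵀ = Mᵀy reads: 89·m + 17·c = -135;  17·m + 6·c = -32.
det = 89·6 − 17² = 245.
m = ((-135)·6 − 17·(-32))/245 = -38/35; c = (89·(-32) − 17·(-135))/245 = -79/35.
At x = 6: ŷ = (-38/35)·(6) + (-79/35)·(1) = -307/35.

ŷ = -8.7714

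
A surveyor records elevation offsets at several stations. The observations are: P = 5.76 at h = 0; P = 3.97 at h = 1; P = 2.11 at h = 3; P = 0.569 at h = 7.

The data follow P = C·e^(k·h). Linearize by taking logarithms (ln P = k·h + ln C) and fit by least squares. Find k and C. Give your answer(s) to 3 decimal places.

k = -0.328, C = 5.646

With ln Pᵢ as the transformed response and hᵢ as the regressor:
XᵀX = [[59.0000, 11.0000]; [11.0000, 4]], rhs = [-0.3283, 3.3125]ᵀ  (here Σh = 11.0000, Σ(h)² = 59.0000, Σln P = 3.3125, Σh·ln P = -0.3283).
Δ = 59.0000·4 − (11.0000)² = 115.0000; k = (-0.3283·4 − 11.0000·3.3125)/115.0000 = -0.32827, ln C = (59.0000·3.3125 − 11.0000·-0.3283)/115.0000 = 1.73087, so C = exp(1.73087) = 5.64555.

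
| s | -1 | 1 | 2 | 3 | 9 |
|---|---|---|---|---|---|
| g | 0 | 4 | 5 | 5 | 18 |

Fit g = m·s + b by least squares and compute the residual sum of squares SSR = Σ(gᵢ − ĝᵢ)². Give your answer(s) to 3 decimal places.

Entries of MᵀM: Σs·s = 96, Σs = 14, Σ1 = 5.
Moment sums: Σs·g = 191, Σg = 32.
det = 96·5 − 14² = 284.
m = (191·5 − 14·32)/284 = 507/284; b = (96·32 − 14·191)/284 = 199/142.
Residuals: 109/284, 231/284, 2/71, -499/284, 151/284; SSR = 1187/284.

SSR = 4.180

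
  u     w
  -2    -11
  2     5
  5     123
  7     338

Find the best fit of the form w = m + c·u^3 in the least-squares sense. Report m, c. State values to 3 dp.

Setting ∂/∂m … = 0 gives: 4·m + 468·c = 455;  468·m + 133402·c = 131437.
(Σ1 = 4, Σu^3 = 468, Σu^3·u^3 = 133402, Σw = 455, Σu^3·w = 131437.)
Determinant 4·133402 − 468² = 314584.
m = (455·133402 − 468·131437)/314584 = -407303/157292; c = (4·131437 − 468·455)/314584 = 39101/39323.

m = -2.589, c = 0.994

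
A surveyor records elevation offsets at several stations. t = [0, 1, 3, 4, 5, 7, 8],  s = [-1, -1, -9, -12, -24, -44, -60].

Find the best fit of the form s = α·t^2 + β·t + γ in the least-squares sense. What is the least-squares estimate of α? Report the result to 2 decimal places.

α = -1.01

With design matrix A, AᵀA = [[7460, 1072, 164]; [1072, 164, 28]; [164, 28, 7]] and Aᵀs = [-6870, -984, -151]ᵀ.
Row-reducing yields α = -341/338, β = 129/169, γ = -167/169.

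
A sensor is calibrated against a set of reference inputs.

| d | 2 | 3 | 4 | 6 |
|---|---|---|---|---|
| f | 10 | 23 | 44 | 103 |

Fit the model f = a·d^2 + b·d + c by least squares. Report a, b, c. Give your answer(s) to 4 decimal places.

Compute the Gram sums: Σd^2·d^2 = 1649, Σd^2·d = 315, Σd^2 = 65, Σd·d = 65, Σd = 15, Σ1 = 4.
Moment sums: Σd^2·f = 4659, Σd·f = 883, Σf = 180.
Normal equations: [[1649, 315, 65]; [315, 65, 15]; [65, 15, 4]]·[a, b, c]ᵀ = [4659, 883, 180]ᵀ.
Row-reducing yields a = 141/44, b = -511/220, c = 18/11.

a = 3.2045, b = -2.3227, c = 1.6364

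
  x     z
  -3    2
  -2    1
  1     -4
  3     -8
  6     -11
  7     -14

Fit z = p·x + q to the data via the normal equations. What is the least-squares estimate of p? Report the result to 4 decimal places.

p = -1.5714

Entries of AᵀA: Σx·x = 108, Σx = 12, Σ1 = 6.
And Σx·z = -200, Σz = -34.
det = 108·6 − 12² = 504.
p = ((-200)·6 − 12·(-34))/504 = -11/7; q = (108·(-34) − 12·(-200))/504 = -53/21.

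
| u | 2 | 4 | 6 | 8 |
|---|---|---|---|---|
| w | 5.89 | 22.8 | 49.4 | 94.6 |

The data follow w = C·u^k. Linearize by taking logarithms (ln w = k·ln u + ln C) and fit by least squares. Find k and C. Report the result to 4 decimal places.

Let Y = ln w. Fitting Y = k·ln u + ln C by least squares:
Over the data: Σln u = 5.9506, Σ(ln u)² = 9.9367, Σln w = 13.3496, Σln u·ln w = 22.0123.
Normal system: [[9.9367, 5.9506]; [5.9506, 4]]·[k, ln C]ᵀ = [22.0123, 13.3496]ᵀ.
Slope k = (n·Σln u·ln w − Σln u·Σln w)/(n·Σ(ln u)² − (Σln u)²) = (4·22.0123 − 5.9506·13.3496)/4.3368 = 1.98536; ln C = (Σln w − k·Σln u)/n = 0.38386, so C = exp(0.38386) = 1.46794.

k = 1.9854, C = 1.4679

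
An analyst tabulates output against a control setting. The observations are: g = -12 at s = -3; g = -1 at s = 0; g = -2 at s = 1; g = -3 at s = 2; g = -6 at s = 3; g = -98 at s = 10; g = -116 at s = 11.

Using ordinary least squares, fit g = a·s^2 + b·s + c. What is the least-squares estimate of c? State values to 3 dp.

c = -0.593

Compute the Gram sums: Σs^2·s^2 = 24820, Σs^2·s = 2340, Σs^2 = 244, Σs·s = 244, Σs = 24, Σ1 = 7.
Right-hand side: Σs^2·g = -24012, Σs·g = -2246, Σg = -238.
Row-reducing yields a = -342649/330792, b = 86811/110264, c = -49019/82698.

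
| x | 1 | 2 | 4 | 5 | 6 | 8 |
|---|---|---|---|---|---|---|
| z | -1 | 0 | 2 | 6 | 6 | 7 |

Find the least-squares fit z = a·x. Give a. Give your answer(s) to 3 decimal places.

a = 0.884

Sums needed: Σx·x = 146.
And Σx·z = 129.
AᵀA·[a]ᵀ = Aᵀz becomes [[146]]·[a]ᵀ = [129]ᵀ.
a = 129/146 = 0.883562.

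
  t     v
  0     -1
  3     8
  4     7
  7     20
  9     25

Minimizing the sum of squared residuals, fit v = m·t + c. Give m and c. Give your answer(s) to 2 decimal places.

Entries of MᵀM: Σt·t = 155, Σt = 23, Σ1 = 5.
Right-hand side: Σt·v = 417, Σv = 59.
So MᵀM·[m, c]ᵀ = Mᵀv: [[155, 23]; [23, 5]]·[m, c]ᵀ = [417, 59]ᵀ.
Δ = 155·5 − 23² = 246.
m = (417·5 − 23·59)/246 = 364/123; c = (155·59 − 23·417)/246 = -223/123.

m = 2.96, c = -1.81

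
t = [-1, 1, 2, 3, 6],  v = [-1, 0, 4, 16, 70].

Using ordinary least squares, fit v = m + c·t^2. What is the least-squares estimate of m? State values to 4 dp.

m = -2.8519

The normal system AᵀA·[m, c]ᵀ = Aᵀv is [[5, 51]; [51, 1395]]·[m, c]ᵀ = [89, 2679]ᵀ.
Eliminating c: 1395·(row 1) − 51·(row 2) gives 4374·m = 1395·89 − 51·2679 = -12474, so m = -77/27.
Then c = (2679 − 51·(-77/27))/1395 = 164/81.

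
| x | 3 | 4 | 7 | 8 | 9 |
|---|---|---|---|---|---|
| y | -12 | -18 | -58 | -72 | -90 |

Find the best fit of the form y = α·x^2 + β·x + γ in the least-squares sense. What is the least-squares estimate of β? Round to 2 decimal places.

Normal-equation sums: Σx^2·x^2 = 13395, Σx^2·x = 1675, Σx^2 = 219, Σx·x = 219, Σx = 31, Σ1 = 5.
Moment sums: Σx^2·y = -15136, Σx·y = -1900, Σy = -250.
AᵀA·[α, β, γ]ᵀ = Aᵀy becomes [[13395, 1675, 219]; [1675, 219, 31]; [219, 31, 5]]·[α, β, γ]ᵀ = [-15136, -1900, -250]ᵀ.
Solving the 3×3 system (Gaussian elimination) gives α = -26/29, β = -71/29, γ = 129/29.

β = -2.45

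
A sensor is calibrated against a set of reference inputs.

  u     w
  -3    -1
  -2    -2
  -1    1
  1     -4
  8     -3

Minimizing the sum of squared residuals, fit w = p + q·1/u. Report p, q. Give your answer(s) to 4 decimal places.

The normal system AᵀA·[p, q]ᵀ = Aᵀw is [[5, -17/24]; [-17/24, 1369/576]]·[p, q]ᵀ = [-9, -97/24]ᵀ.
Δ = 5·(1369/576) − (-17/24)² = 1639/144.
p = ((-9)·(1369/576) − (-17/24)·(-97/24))/(1639/144) = -635/298; q = (5·(-97/24) − (-17/24)·(-9))/(1639/144) = -348/149.

p = -2.1309, q = -2.3356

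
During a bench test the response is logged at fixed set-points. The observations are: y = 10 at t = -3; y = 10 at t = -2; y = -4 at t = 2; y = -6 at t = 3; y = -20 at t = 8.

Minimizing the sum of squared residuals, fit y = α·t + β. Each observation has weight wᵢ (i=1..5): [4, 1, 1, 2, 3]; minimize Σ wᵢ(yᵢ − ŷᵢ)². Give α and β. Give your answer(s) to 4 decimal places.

α = -2.7676, β = 2.1652

Entries of XᵀWX: Σwᵢ·t·t = 254, Σwᵢ·t = 18, Σwᵢ·1 = 11.
Moment sums: Σwᵢ·t·y = -664, Σwᵢ·y = -26.
Determinant 254·11 − 18² = 2470.
α = ((-664)·11 − 18·(-26))/2470 = -3418/1235; β = (254·(-26) − 18·(-664))/2470 = 2674/1235.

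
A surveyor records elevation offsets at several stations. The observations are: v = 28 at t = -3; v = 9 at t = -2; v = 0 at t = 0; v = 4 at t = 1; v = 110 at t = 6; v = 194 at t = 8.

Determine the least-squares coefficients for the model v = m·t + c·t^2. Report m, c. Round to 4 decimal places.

m = 0.2653, c = 3.0025

The normal system XᵀX·[m, c]ᵀ = Xᵀv is [[114, 694]; [694, 5490]]·[m, c]ᵀ = [2114, 16668]ᵀ.
Determinant 114·5490 − 694² = 144224.
m = (2114·5490 − 694·16668)/144224 = 9567/36056; c = (114·16668 − 694·2114)/144224 = 108259/36056.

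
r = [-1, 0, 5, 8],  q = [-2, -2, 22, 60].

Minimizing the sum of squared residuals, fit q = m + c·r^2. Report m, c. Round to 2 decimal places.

From the data, Σ1 = 4, Σr^2 = 90, Σr^2·r^2 = 4722.
Right-hand side: Σq = 78, Σr^2·q = 4388.
So AᵀA·[m, c]ᵀ = Aᵀq: [[4, 90]; [90, 4722]]·[m, c]ᵀ = [78, 4388]ᵀ.
Eliminating c: 4722·(row 1) − 90·(row 2) gives 10788·m = 4722·78 − 90·4388 = -26604, so m = -2217/899.
Then c = (4388 − 90·(-2217/899))/4722 = 2633/2697.

m = -2.47, c = 0.98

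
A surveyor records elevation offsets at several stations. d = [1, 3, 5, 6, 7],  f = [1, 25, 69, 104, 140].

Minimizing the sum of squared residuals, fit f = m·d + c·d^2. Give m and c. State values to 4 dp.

Sums needed: Σd·d = 120, Σd·d^2 = 712, Σd^2·d^2 = 4404.
For Aᵀf: Σd·f = 2025, Σd^2·f = 12555.
AᵀA·[m, c]ᵀ = Aᵀf becomes [[120, 712]; [712, 4404]]·[m, c]ᵀ = [2025, 12555]ᵀ.
Determinant 120·4404 − 712² = 21536.
m = (2025·4404 − 712·12555)/21536 = -5265/5384; c = (120·12555 − 712·2025)/21536 = 2025/673.

m = -0.9779, c = 3.0089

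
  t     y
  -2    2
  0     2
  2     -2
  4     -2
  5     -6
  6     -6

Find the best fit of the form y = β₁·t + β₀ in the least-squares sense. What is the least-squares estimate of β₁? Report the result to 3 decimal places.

Entries of XᵀX: Σt·t = 85, Σt = 15, Σ1 = 6.
For Xᵀy: Σt·y = -82, Σy = -12.
So XᵀX·[β₁, β₀]ᵀ = Xᵀy: [[85, 15]; [15, 6]]·[β₁, β₀]ᵀ = [-82, -12]ᵀ.
det = 85·6 − 15² = 285.
β₁ = ((-82)·6 − 15·(-12))/285 = -104/95; β₀ = (85·(-12) − 15·(-82))/285 = 14/19.

β₁ = -1.095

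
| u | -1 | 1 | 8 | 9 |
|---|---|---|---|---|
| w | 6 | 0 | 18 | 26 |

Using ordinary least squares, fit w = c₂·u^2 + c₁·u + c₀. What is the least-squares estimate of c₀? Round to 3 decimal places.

c₀ = 2.348

The normal equations are: 10659·c₂ + 1241·c₁ + 147·c₀ = 3264;  1241·c₂ + 147·c₁ + 17·c₀ = 372;  147·c₂ + 17·c₁ + 4·c₀ = 50.
(Σu^2·u^2 = 10659, Σu^2·u = 1241, Σu^2 = 147, Σu·u = 147, Σu = 17, Σ1 = 4, Σu^2·w = 3264, Σu·w = 372, Σw = 50.)
Inverting the 3×3 Gram matrix, [c₂, c₁, c₀]ᵀ = [8339/13178, -40629/13178, 15470/6589]ᵀ.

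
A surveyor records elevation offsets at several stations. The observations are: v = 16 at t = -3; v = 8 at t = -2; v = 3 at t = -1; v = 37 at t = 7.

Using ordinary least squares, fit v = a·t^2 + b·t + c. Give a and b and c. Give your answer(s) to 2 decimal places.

a = 1.08, b = -2.20, c = -0.44

With design matrix A, AᵀA = [[2499, 307, 63]; [307, 63, 1]; [63, 1, 4]] and Aᵀv = [1992, 192, 64]ᵀ.
Row-reducing yields a = 5243/4861, b = -10701/4861, c = -2126/4861.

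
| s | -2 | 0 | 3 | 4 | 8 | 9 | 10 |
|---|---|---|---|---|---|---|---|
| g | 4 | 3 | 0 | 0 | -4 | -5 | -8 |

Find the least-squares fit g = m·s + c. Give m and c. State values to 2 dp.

Sums needed: Σs·s = 274, Σs = 32, Σ1 = 7.
Right-hand side: Σs·g = -165, Σg = -10.
So XᵀX·[m, c]ᵀ = Xᵀg: [[274, 32]; [32, 7]]·[m, c]ᵀ = [-165, -10]ᵀ.
det = 274·7 − 32² = 894.
m = ((-165)·7 − 32·(-10))/894 = -835/894; c = (274·(-10) − 32·(-165))/894 = 1270/447.

m = -0.93, c = 2.84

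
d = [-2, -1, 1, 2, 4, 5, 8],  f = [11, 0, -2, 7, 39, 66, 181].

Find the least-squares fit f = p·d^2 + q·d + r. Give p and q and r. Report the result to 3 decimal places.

With design matrix M, MᵀM = [[5011, 701, 115]; [701, 115, 17]; [115, 17, 7]] and Mᵀf = [13928, 1924, 302]ᵀ.
Inverting the 3×3 Gram matrix, [p, q, r]ᵀ = [5149/1694, -2097/1694, -3207/847]ᵀ.

p = 3.040, q = -1.238, r = -3.786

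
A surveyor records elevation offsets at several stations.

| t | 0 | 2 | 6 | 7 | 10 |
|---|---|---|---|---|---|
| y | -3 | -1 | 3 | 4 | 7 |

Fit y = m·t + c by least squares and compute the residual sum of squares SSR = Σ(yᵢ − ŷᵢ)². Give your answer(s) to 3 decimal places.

Normal-equation sums: Σt·t = 189, Σt = 25, Σ1 = 5.
Right-hand side: Σt·y = 114, Σy = 10.
So MᵀM·[m, c]ᵀ = Mᵀy: [[189, 25]; [25, 5]]·[m, c]ᵀ = [114, 10]ᵀ.
Eliminating c: 5·(row 1) − 25·(row 2) gives 320·m = 5·114 − 25·10 = 320, so m = 1.
Then c = (10 − 25·1)/5 = -3.
Residuals: 0, 0, 0, 0, 0; SSR = 0.

SSR = 0.000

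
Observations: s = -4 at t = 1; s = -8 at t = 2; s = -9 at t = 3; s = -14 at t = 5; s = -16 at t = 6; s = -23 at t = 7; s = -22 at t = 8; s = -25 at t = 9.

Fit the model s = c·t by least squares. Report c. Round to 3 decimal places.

The normal system MᵀM·[c]ᵀ = Mᵀs is [[269]]·[c]ᵀ = [-775]ᵀ.
c = (-775)/269 = -2.88104.

c = -2.881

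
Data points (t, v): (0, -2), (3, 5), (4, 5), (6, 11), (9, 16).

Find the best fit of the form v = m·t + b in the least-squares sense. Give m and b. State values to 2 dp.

m = 2.01, b = -1.86

Normal-equation sums: Σt·t = 142, Σt = 22, Σ1 = 5.
Moment sums: Σt·v = 245, Σv = 35.
XᵀX·[m, b]ᵀ = Xᵀv becomes [[142, 22]; [22, 5]]·[m, b]ᵀ = [245, 35]ᵀ.
Eliminating b: 5·(row 1) − 22·(row 2) gives 226·m = 5·245 − 22·35 = 455, so m = 455/226.
Then b = (35 − 22·(455/226))/5 = -210/113.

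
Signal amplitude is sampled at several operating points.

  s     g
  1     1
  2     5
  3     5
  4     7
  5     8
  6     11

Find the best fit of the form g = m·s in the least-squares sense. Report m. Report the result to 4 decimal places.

m = 1.7582

Entries of MᵀM: Σs·s = 91.
Right-hand side: Σs·g = 160.
Normal equations: [[91]]·[m]ᵀ = [160]ᵀ.
m = 160/91 = 1.75824.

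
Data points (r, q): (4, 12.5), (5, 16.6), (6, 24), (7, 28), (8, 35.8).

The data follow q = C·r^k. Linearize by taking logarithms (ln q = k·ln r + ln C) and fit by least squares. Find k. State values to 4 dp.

Let Y = ln q. Fitting Y = k·ln r + ln C by least squares:
Σln r = 8.8128, Σ(ln r)² = 15.8331, Σln q = 15.4233, Σln r·ln q = 27.6416.
Equations: 15.8331·k + 8.8128·ln C = 27.6416;  8.8128·k + 5·ln C = 15.4233.
Δ = 15.8331·5 − (8.8128)² = 1.4995; k = (27.6416·5 − 8.8128·15.4233)/1.4995 = 1.52342, ln C = (15.8331·15.4233 − 8.8128·27.6416)/1.4995 = 0.39953.

k = 1.5234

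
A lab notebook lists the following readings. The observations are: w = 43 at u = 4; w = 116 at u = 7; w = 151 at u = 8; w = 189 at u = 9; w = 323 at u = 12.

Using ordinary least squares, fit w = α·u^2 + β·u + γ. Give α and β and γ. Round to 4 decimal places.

α = 2.0205, β = 2.7601, γ = -0.7328

Setting ∂/∂α … = 0 gives: 34050·α + 3376·β + 354·γ = 77857;  3376·α + 354·β + 40·γ = 7769;  354·α + 40·β + 5·γ = 822.
Solving the 3×3 system (Gaussian elimination) gives α = 2857/1414, β = 66347/24038, γ = -8807/12019.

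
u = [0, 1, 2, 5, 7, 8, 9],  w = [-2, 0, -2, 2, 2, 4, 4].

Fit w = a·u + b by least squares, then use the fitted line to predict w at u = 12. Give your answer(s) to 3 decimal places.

ŵ = 6.059

The normal equations are: 224·a + 32·b = 88;  32·a + 7·b = 8.
Eliminating b: 7·(row 1) − 32·(row 2) gives 544·a = 7·88 − 32·8 = 360, so a = 45/68.
Then b = (8 − 32·(45/68))/7 = -32/17.
At u = 12: ŵ = (45/68)·(12) + (-32/17)·(1) = 103/17.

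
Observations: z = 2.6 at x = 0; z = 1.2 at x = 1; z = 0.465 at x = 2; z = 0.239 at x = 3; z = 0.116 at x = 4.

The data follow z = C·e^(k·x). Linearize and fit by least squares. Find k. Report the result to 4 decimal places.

Taking logs, ln z = k·x + ln C, so regress ln z on x.
XᵀX = [[30.0000, 10.0000]; [10.0000, 5]], rhs = [-14.2596, -3.2133]ᵀ  (here Σx = 10.0000, Σ(x)² = 30.0000, Σln z = -3.2133, Σx·ln z = -14.2596).
Δ = 30.0000·5 − (10.0000)² = 50.0000; k = (-14.2596·5 − 10.0000·-3.2133)/50.0000 = -0.78330, ln C = (30.0000·-3.2133 − 10.0000·-14.2596)/50.0000 = 0.92392.

k = -0.7833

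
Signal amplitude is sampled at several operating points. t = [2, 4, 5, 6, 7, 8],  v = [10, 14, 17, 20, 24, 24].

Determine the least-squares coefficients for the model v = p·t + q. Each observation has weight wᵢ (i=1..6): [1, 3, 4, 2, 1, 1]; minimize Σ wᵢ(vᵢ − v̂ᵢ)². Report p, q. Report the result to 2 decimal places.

p = 2.63, q = 3.99

Normal-equation sums: Σwᵢ·t·t = 337, Σwᵢ·t = 61, Σwᵢ·1 = 12.
For MᵀWv: Σwᵢ·t·v = 1128, Σwᵢ·v = 208.
Normal equations: [[337, 61]; [61, 12]]·[p, q]ᵀ = [1128, 208]ᵀ.
det = 337·12 − 61² = 323.
p = (1128·12 − 61·208)/323 = 848/323; q = (337·208 − 61·1128)/323 = 1288/323.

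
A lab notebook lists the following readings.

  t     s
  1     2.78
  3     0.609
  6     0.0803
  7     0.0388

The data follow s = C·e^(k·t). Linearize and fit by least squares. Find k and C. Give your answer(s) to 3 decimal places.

k = -0.706, C = 5.406

Taking logs, ln s = k·t + ln C, so regress ln s on t.
Over the data: Σt = 17.0000, Σ(t)² = 95.0000, Σln s = -5.2448, Σt·ln s = -38.3426.
Normal system: [[95.0000, 17.0000]; [17.0000, 4]]·[k, ln C]ᵀ = [-38.3426, -5.2448]ᵀ.
Solving (det = 91.0000): k = -0.70559, ln C = 1.68756, so C = exp(1.68756) = 5.40627.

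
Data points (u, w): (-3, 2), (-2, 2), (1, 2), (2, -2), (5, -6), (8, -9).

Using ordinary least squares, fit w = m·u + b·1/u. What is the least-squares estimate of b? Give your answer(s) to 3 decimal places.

b = 2.556

Setting ∂/∂m … = 0 gives: 107·m + 6·b = -114;  6·m + (24001/14400)·b = -359/120.
Determinant 107·(24001/14400) − 6² = 2049707/14400.
m = ((-114)·(24001/14400) − 6·(-359/120))/(2049707/14400) = -2477634/2049707; b = (107·(-359/120) − 6·(-114))/(2049707/14400) = 5240040/2049707.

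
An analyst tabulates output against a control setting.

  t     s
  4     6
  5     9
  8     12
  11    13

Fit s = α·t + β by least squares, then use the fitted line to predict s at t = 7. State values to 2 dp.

Entries of XᵀX: Σt·t = 226, Σt = 28, Σ1 = 4.
Right-hand side: Σt·s = 308, Σs = 40.
Normal equations: [[226, 28]; [28, 4]]·[α, β]ᵀ = [308, 40]ᵀ.
Eliminating β: 4·(row 1) − 28·(row 2) gives 120·α = 4·308 − 28·40 = 112, so α = 14/15.
Then β = (40 − 28·(14/15))/4 = 52/15.
At t = 7: ŝ = (14/15)·(7) + (52/15)·(1) = 10.

ŝ = 10.00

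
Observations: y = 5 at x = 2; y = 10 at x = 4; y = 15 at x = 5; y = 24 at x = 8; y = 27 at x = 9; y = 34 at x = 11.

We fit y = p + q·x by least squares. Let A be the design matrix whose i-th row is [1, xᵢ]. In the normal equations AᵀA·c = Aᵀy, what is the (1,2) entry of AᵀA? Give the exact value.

Row 1 ↔ basis 1, column 2 ↔ basis x, so (AᵀA)_{1,2} = Σᵢ x = (1)·(2) + (1)·(4) + (1)·(5) + (1)·(8) + (1)·(9) + (1)·(11) = 39.

39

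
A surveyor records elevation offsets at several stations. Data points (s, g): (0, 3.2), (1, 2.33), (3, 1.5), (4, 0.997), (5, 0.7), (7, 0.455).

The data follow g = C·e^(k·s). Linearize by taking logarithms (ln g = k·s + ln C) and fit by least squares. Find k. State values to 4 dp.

k = -0.2841

Linearized form: ln g = k·s + ln C. From the 6 transformed points,
XᵀX = [[100.0000, 20.0000]; [20.0000, 6]], rhs = [-5.2453, 1.2673]ᵀ  (here Σs = 20.0000, Σ(s)² = 100.0000, Σln g = 1.2673, Σs·ln g = -5.2453).
Solving (det = 200.0000): k = -0.28409, ln C = 1.15821.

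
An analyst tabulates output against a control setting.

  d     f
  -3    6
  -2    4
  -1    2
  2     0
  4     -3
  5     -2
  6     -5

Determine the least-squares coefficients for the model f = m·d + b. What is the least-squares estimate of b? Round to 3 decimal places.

Setting ∂/∂m … = 0 gives: 95·m + 11·b = -80;  11·m + 7·b = 2.
(Σd·d = 95, Σd = 11, Σ1 = 7, Σd·f = -80, Σf = 2.)
det = 95·7 − 11² = 544.
m = ((-80)·7 − 11·2)/544 = -291/272; b = (95·2 − 11·(-80))/544 = 535/272.

b = 1.967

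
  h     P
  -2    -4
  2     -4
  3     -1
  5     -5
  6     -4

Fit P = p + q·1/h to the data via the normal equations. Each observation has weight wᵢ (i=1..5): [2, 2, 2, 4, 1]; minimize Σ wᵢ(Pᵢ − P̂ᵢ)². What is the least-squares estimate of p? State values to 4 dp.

p = -3.9330

Sums needed: Σwᵢ·1 = 11, Σwᵢ·1/h = 49/30, Σwᵢ·1/h·1/h = 141/100.
Moment sums: Σwᵢ·P = -42, Σwᵢ·1/h·P = -16/3.
So AᵀWA·[p, q]ᵀ = AᵀWP: [[11, 49/30]; [49/30, 141/100]]·[p, q]ᵀ = [-42, -16/3]ᵀ.
Determinant 11·(141/100) − (49/30)² = 5779/450.
p = ((-42)·(141/100) − (49/30)·(-16/3))/(5779/450) = -22729/5779; q = (11·(-16/3) − (49/30)·(-42))/(5779/450) = 4470/5779.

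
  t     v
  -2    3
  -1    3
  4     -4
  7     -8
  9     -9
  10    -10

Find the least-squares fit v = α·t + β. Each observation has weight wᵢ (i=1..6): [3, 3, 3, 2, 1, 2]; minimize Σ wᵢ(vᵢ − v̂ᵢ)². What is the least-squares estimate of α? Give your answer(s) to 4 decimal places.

α = -1.1685

From the data, Σwᵢ·t·t = 442, Σwᵢ·t = 46, Σwᵢ·1 = 14.
Moment sums: Σwᵢ·t·v = -468, Σwᵢ·v = -39.
MᵀWM·[α, β]ᵀ = MᵀWv becomes [[442, 46]; [46, 14]]·[α, β]ᵀ = [-468, -39]ᵀ.
Δ = 442·14 − 46² = 4072.
α = ((-468)·14 − 46·(-39))/4072 = -2379/2036; β = (442·(-39) − 46·(-468))/4072 = 2145/2036.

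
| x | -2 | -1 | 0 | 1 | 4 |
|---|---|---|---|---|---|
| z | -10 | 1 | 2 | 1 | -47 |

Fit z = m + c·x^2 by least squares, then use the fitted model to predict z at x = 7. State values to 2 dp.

The normal system AᵀA·[m, c]ᵀ = Aᵀz is [[5, 22]; [22, 274]]·[m, c]ᵀ = [-53, -790]ᵀ.
Determinant 5·274 − 22² = 886.
m = ((-53)·274 − 22·(-790))/886 = 1429/443; c = (5·(-790) − 22·(-53))/886 = -1392/443.
At x = 7: ẑ = (1429/443)·(1) + (-1392/443)·(49) = -66779/443.

ẑ = -150.74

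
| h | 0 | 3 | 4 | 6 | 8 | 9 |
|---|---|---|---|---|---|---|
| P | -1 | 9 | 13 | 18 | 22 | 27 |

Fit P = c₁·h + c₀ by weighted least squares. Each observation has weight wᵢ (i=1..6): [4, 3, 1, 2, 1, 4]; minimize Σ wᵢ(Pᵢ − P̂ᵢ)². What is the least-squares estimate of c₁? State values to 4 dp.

c₁ = 3.0593

The normal equations are: 503·c₁ + 69·c₀ = 1497;  69·c₁ + 15·c₀ = 202.
(Σwᵢ·h·h = 503, Σwᵢ·h = 69, Σwᵢ·1 = 15, Σwᵢ·h·P = 1497, Σwᵢ·P = 202.)
det = 503·15 − 69² = 2784.
c₁ = (1497·15 − 69·202)/2784 = 2839/928; c₀ = (503·202 − 69·1497)/2784 = -1687/2784.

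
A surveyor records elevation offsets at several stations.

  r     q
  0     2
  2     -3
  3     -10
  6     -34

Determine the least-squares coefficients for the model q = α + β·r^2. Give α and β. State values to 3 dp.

α = 0.722, β = -0.977

With design matrix A, AᵀA = [[4, 49]; [49, 1393]] and Aᵀq = [-45, -1326]ᵀ.
Eliminating β: 1393·(row 1) − 49·(row 2) gives 3171·α = 1393·(-45) − 49·(-1326) = 2289, so α = 109/151.
Then β = ((-1326) − 49·(109/151))/1393 = -1033/1057.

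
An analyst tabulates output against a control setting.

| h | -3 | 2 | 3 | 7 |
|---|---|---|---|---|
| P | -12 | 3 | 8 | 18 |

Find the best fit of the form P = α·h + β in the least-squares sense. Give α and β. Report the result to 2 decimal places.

α = 3.03, β = -2.57

The normal system XᵀX·[α, β]ᵀ = XᵀP is [[71, 9]; [9, 4]]·[α, β]ᵀ = [192, 17]ᵀ.
Eliminating β: 4·(row 1) − 9·(row 2) gives 203·α = 4·192 − 9·17 = 615, so α = 615/203.
Then β = (17 − 9·(615/203))/4 = -521/203.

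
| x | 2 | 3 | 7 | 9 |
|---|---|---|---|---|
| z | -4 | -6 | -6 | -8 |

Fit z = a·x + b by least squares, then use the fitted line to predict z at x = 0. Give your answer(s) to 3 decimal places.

From the data, Σx·x = 143, Σx = 21, Σ1 = 4.
Moment sums: Σx·z = -140, Σz = -24.
Δ = 143·4 − 21² = 131.
a = ((-140)·4 − 21·(-24))/131 = -56/131; b = (143·(-24) − 21·(-140))/131 = -492/131.
At x = 0: ẑ = (-56/131)·(0) + (-492/131)·(1) = -492/131.

ẑ = -3.756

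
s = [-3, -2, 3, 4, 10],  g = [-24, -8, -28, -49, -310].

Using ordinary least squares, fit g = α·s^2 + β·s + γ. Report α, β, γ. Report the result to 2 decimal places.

α = -3.06, β = -0.66, γ = 2.11

Forming MᵀM = [[10434, 1056, 138]; [1056, 138, 12]; [138, 12, 5]] and Mᵀg = [-32284, -3292, -419]ᵀ gives MᵀM·[α, β, γ]ᵀ = Mᵀg.
Inverting the 3×3 Gram matrix, [α, β, γ]ᵀ = [-84083/27519, -6032/9173, 19343/9173]ᵀ.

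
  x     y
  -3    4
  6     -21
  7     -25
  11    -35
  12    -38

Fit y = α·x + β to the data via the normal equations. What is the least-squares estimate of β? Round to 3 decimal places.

Normal-equation sums: Σx·x = 359, Σx = 33, Σ1 = 5.
And Σx·y = -1154, Σy = -115.
AᵀA·[α, β]ᵀ = Aᵀy becomes [[359, 33]; [33, 5]]·[α, β]ᵀ = [-1154, -115]ᵀ.
Δ = 359·5 − 33² = 706.
α = ((-1154)·5 − 33·(-115))/706 = -1975/706; β = (359·(-115) − 33·(-1154))/706 = -3203/706.

β = -4.537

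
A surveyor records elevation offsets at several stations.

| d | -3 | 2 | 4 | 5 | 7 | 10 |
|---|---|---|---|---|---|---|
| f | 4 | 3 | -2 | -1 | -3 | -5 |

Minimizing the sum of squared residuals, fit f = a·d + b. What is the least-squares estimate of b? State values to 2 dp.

Compute the Gram sums: Σd·d = 203, Σd = 25, Σ1 = 6.
And Σd·f = -90, Σf = -4.
Normal equations: [[203, 25]; [25, 6]]·[a, b]ᵀ = [-90, -4]ᵀ.
Δ = 203·6 − 25² = 593.
a = ((-90)·6 − 25·(-4))/593 = -440/593; b = (203·(-4) − 25·(-90))/593 = 1438/593.

b = 2.42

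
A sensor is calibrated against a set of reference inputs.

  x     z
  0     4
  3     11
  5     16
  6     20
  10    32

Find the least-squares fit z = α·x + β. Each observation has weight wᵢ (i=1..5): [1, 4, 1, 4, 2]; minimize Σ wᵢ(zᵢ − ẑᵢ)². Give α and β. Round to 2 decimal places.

With design matrix A, AᵀWA = [[405, 61]; [61, 12]] and AᵀWz = [1332, 208]ᵀ.
Determinant 405·12 − 61² = 1139.
α = (1332·12 − 61·208)/1139 = 3296/1139; β = (405·208 − 61·1332)/1139 = 2988/1139.

α = 2.89, β = 2.62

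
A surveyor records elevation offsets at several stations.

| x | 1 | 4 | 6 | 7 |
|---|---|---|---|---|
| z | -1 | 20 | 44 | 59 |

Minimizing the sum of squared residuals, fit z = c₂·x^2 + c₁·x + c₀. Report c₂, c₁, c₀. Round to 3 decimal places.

c₂ = 1.000, c₁ = 2.000, c₀ = -4.000

Entries of AᵀA: Σx^2·x^2 = 3954, Σx^2·x = 624, Σx^2 = 102, Σx·x = 102, Σx = 18, Σ1 = 4.
And Σx^2·z = 4794, Σx·z = 756, Σz = 122.
Inverting the 3×3 Gram matrix, [c₂, c₁, c₀]ᵀ = [1, 2, -4]ᵀ.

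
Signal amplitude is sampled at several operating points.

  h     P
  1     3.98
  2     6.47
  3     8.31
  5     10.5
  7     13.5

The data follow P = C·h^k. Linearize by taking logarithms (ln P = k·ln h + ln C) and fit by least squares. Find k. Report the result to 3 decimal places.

Let Y = ln P. Fitting Y = k·ln h + ln C by least squares:
Σln h = 5.3471, Σ(ln h)² = 8.0643, Σln P = 10.3200, Σln h·ln P = 12.4695.
Normal system: [[8.0643, 5.3471]; [5.3471, 5]]·[k, ln C]ᵀ = [12.4695, 10.3200]ᵀ.
Δ = 8.0643·5 − (5.3471)² = 11.7297; k = (12.4695·5 − 5.3471·10.3200)/11.7297 = 0.61087, ln C = (8.0643·10.3200 − 5.3471·12.4695)/11.7297 = 1.41072.

k = 0.611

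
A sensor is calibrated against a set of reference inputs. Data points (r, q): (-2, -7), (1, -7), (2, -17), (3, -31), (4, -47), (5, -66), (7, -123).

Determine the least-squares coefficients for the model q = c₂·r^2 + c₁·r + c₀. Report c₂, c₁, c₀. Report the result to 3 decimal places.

c₂ = -2.079, c₁ = -2.455, c₀ = -3.481

The normal equations are: 3396·c₂ + 560·c₁ + 108·c₀ = -8811;  560·c₂ + 108·c₁ + 20·c₀ = -1499;  108·c₂ + 20·c₁ + 7·c₀ = -298.
(Σr^2·r^2 = 3396, Σr^2·r = 560, Σr^2 = 108, Σr·r = 108, Σr = 20, Σ1 = 7, Σr^2·q = -8811, Σr·q = -1499, Σq = -298.)
Inverting the 3×3 Gram matrix, [c₂, c₁, c₀]ᵀ = [-6927/3332, -8181/3332, -2900/833]ᵀ.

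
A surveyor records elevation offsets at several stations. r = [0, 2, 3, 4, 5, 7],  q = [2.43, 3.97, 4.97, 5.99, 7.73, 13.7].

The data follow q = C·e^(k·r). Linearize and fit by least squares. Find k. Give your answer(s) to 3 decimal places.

k = 0.242

Linearized form: ln q = k·r + ln C. From the 6 transformed points,
XᵀX = [[103.0000, 21.0000]; [21.0000, 6]], rhs = [43.2755, 10.3227]ᵀ  (here Σr = 21.0000, Σ(r)² = 103.0000, Σln q = 10.3227, Σr·ln q = 43.2755).
Solving (det = 177.0000): k = 0.24224, ln C = 0.87260.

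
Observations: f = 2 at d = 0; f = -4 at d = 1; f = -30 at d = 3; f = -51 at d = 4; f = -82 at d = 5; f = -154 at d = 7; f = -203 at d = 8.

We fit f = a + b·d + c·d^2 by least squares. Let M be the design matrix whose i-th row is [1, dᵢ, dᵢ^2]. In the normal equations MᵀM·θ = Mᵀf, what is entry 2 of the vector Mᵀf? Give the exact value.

Entry 2 ↔ basis d, so (Mᵀf)_{2} = Σᵢ (d)·fᵢ = (0)·(2) + (1)·(-4) + (3)·(-30) + (4)·(-51) + (5)·(-82) + (7)·(-154) + (8)·(-203) = -3410.

-3410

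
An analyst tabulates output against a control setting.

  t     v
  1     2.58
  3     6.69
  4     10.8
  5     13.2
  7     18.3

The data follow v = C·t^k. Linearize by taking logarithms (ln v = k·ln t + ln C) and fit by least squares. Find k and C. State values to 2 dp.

k = 1.02, C = 2.49

Let Y = ln v. Fitting Y = k·ln t + ln C by least squares:
Over the data: Σln t = 6.0403, Σ(ln t)² = 9.5056, Σln v = 10.7151, Σln t·ln v = 15.1961.
Normal system: [[9.5056, 6.0403]; [6.0403, 5]]·[k, ln C]ᵀ = [15.1961, 10.7151]ᵀ.
Δ = 9.5056·5 − (6.0403)² = 11.0434; k = (15.1961·5 − 6.0403·10.7151)/11.0434 = 1.01948, ln C = (9.5056·10.7151 − 6.0403·15.1961)/11.0434 = 0.91143, so C = exp(0.91143) = 2.48787.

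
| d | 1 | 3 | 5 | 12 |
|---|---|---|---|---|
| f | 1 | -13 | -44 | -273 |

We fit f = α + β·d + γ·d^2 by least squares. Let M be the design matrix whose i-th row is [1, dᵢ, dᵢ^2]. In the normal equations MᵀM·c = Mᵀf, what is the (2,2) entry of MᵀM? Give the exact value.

179

Row 2 ↔ basis d, column 2 ↔ basis d, so (MᵀM)_{2,2} = Σᵢ (d)·(d) = (1)·(1) + (3)·(3) + (5)·(5) + (12)·(12) = 179.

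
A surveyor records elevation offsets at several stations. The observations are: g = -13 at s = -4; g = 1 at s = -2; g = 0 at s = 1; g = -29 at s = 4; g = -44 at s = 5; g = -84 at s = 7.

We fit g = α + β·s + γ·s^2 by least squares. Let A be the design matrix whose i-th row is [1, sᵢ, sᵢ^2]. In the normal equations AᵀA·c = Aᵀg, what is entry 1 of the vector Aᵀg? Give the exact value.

-169

Entry 1 ↔ basis 1, so (Aᵀg)_{1} = Σᵢ gᵢ = (1)·(-13) + (1)·(1) + (1)·(0) + (1)·(-29) + (1)·(-44) + (1)·(-84) = -169.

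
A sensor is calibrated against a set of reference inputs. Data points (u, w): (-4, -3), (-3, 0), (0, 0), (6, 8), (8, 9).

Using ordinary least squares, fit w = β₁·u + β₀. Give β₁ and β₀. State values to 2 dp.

The normal system MᵀM·[β₁, β₀]ᵀ = Mᵀw is [[125, 7]; [7, 5]]·[β₁, β₀]ᵀ = [132, 14]ᵀ.
Determinant 125·5 − 7² = 576.
β₁ = (132·5 − 7·14)/576 = 281/288; β₀ = (125·14 − 7·132)/576 = 413/288.

β₁ = 0.98, β₀ = 1.43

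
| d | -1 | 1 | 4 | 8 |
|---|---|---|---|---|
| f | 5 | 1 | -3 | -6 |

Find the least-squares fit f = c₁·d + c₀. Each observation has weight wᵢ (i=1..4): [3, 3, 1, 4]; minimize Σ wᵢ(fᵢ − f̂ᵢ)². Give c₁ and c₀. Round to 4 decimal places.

c₁ = -1.1646, c₀ = 2.9932

Compute the Gram sums: Σwᵢ·d·d = 278, Σwᵢ·d = 36, Σwᵢ·1 = 11.
And Σwᵢ·d·f = -216, Σwᵢ·f = -9.
AᵀWA·[c₁, c₀]ᵀ = AᵀWf becomes [[278, 36]; [36, 11]]·[c₁, c₀]ᵀ = [-216, -9]ᵀ.
Eliminating c₀: 11·(row 1) − 36·(row 2) gives 1762·c₁ = 11·(-216) − 36·(-9) = -2052, so c₁ = -1026/881.
Then c₀ = ((-9) − 36·(-1026/881))/11 = 2637/881.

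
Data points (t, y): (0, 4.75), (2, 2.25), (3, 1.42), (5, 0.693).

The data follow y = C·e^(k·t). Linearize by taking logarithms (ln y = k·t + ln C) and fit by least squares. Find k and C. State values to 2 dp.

With ln yᵢ as the transformed response and tᵢ as the regressor:
AᵀA = [[38.0000, 10.0000]; [10.0000, 4]], rhs = [0.8402, 2.3530]ᵀ  (here Σt = 10.0000, Σ(t)² = 38.0000, Σln y = 2.3530, Σt·ln y = 0.8402).
Slope k = (n·Σt·ln y − Σt·Σln y)/(n·Σ(t)² − (Σt)²) = (4·0.8402 − 10.0000·2.3530)/52.0000 = -0.38787; ln C = (Σln y − k·Σt)/n = 1.55793, so C = exp(1.55793) = 4.74897.

k = -0.39, C = 4.75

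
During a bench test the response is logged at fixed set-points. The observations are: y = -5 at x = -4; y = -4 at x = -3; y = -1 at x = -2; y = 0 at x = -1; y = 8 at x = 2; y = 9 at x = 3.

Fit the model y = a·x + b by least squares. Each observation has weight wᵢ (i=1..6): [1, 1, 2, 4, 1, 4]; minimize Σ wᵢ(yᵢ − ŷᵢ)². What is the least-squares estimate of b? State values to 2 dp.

From the data, Σwᵢ·x·x = 77, Σwᵢ·x = -1, Σwᵢ·1 = 13.
Moment sums: Σwᵢ·x·y = 160, Σwᵢ·y = 33.
Normal equations: [[77, -1]; [-1, 13]]·[a, b]ᵀ = [160, 33]ᵀ.
Eliminating b: 13·(row 1) − (-1)·(row 2) gives 1000·a = 13·160 − (-1)·33 = 2113, so a = 2113/1000.
Then b = (33 − (-1)·(2113/1000))/13 = 2701/1000.

b = 2.70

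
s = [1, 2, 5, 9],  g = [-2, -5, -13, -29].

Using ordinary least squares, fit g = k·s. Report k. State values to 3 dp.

k = -3.045

The normal equations are: 111·k = -338.
(Σs·s = 111, Σs·g = -338.)
k = (-338)/111 = -3.04505.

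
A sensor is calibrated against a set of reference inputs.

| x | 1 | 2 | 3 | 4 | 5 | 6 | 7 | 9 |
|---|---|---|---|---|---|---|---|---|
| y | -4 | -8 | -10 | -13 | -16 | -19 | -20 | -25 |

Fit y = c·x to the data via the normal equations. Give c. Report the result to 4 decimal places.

c = -2.9910

Forming AᵀA = [[221]] and Aᵀy = [-661]ᵀ gives AᵀA·[c]ᵀ = Aᵀy.
c = (-661)/221 = -2.99095.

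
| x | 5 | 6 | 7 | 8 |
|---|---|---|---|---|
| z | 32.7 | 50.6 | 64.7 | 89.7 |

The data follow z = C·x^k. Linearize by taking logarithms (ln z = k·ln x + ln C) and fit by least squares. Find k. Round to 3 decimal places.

k = 2.094

With ln zᵢ as the transformed response and ln xᵢ as the regressor:
AᵀA = [[13.9113, 7.4265]; [7.4265, 4]], rhs = [30.1076, 16.0776]ᵀ  (here Σln x = 7.4265, Σ(ln x)² = 13.9113, Σln z = 16.0776, Σln x·ln z = 30.1076).
Solving (det = 0.4917): k = 2.09411, ln C = 0.13138.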